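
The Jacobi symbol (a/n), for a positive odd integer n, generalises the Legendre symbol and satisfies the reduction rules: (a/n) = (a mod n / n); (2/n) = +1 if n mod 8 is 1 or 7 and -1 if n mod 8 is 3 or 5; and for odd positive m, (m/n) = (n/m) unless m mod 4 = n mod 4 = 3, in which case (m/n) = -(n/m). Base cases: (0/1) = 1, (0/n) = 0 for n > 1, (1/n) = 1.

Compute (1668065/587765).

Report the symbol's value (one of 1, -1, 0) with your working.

(1668065/587765) = (492535/587765)   [reduce mod 587765]
reciprocity: (492535/587765) = +1·(587765/492535) since 492535 mod 4 = 3, 587765 mod 4 = 1; sign now +1
(587765/492535) = (95230/492535)   [reduce mod 492535]
95230 = 2^1·47615; (2/492535) = +1 since 492535 mod 8 = 7, so (95230/492535) = (+1)^1·(47615/492535); sign now +1
reciprocity: (47615/492535) = -1·(492535/47615) since 47615 mod 4 = 3, 492535 mod 4 = 3; sign now -1
(492535/47615) = (16385/47615)   [reduce mod 47615]
reciprocity: (16385/47615) = +1·(47615/16385) since 16385 mod 4 = 1, 47615 mod 4 = 3; sign now -1
(47615/16385) = (14845/16385)   [reduce mod 16385]
reciprocity: (14845/16385) = +1·(16385/14845) since 14845 mod 4 = 1, 16385 mod 4 = 1; sign now -1
(16385/14845) = (1540/14845)   [reduce mod 14845]
1540 = 2^2·385; (2/14845) = -1 since 14845 mod 8 = 5, so (1540/14845) = (-1)^2·(385/14845); sign now -1
reciprocity: (385/14845) = +1·(14845/385) since 385 mod 4 = 1, 14845 mod 4 = 1; sign now -1
(14845/385) = (215/385)   [reduce mod 385]
reciprocity: (215/385) = +1·(385/215) since 215 mod 4 = 3, 385 mod 4 = 1; sign now -1
(385/215) = (170/215)   [reduce mod 215]
170 = 2^1·85; (2/215) = +1 since 215 mod 8 = 7, so (170/215) = (+1)^1·(85/215); sign now -1
reciprocity: (85/215) = +1·(215/85) since 85 mod 4 = 1, 215 mod 4 = 3; sign now -1
(215/85) = (45/85)   [reduce mod 85]
reciprocity: (45/85) = +1·(85/45) since 45 mod 4 = 1, 85 mod 4 = 1; sign now -1
(85/45) = (40/45)   [reduce mod 45]
40 = 2^3·5; (2/45) = -1 since 45 mod 8 = 5, so (40/45) = (-1)^3·(5/45); sign now +1
reciprocity: (5/45) = +1·(45/5) since 5 mod 4 = 1, 45 mod 4 = 1; sign now +1
(45/5) = (0/5)   [reduce mod 5]
(0/5) = 0   [gcd(a, n) > 1]; final value = 0

0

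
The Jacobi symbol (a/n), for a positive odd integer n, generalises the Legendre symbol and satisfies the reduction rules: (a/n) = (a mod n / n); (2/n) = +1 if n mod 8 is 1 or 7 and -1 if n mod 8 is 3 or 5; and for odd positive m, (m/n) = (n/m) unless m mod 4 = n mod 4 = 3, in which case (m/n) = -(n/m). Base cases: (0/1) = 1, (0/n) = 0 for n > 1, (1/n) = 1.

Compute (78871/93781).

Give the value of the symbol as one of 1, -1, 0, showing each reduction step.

1

flip (78871/93781) -> (93781/78871): both odd, 78871 mod 4 = 3, 93781 mod 4 = 1, so the flip contributes +1; sign now +1
(93781/78871): 93781 mod 78871 = 14910, so (93781/78871) = (14910/78871)
factor out 2^1: 14910 = 2^1·7455; with 78871 mod 8 = 7, (2/78871) = +1; sign now +1; continue with (7455/78871)
flip (7455/78871) -> (78871/7455): both odd, 7455 mod 4 = 3, 78871 mod 4 = 3, so the flip contributes -1; sign now -1
(78871/7455): 78871 mod 7455 = 4321, so (78871/7455) = (4321/7455)
flip (4321/7455) -> (7455/4321): both odd, 4321 mod 4 = 1, 7455 mod 4 = 3, so the flip contributes +1; sign now -1
(7455/4321): 7455 mod 4321 = 3134, so (7455/4321) = (3134/4321)
factor out 2^1: 3134 = 2^1·1567; with 4321 mod 8 = 1, (2/4321) = +1; sign now -1; continue with (1567/4321)
flip (1567/4321) -> (4321/1567): both odd, 1567 mod 4 = 3, 4321 mod 4 = 1, so the flip contributes +1; sign now -1
(4321/1567): 4321 mod 1567 = 1187, so (4321/1567) = (1187/1567)
flip (1187/1567) -> (1567/1187): both odd, 1187 mod 4 = 3, 1567 mod 4 = 3, so the flip contributes -1; sign now +1
(1567/1187): 1567 mod 1187 = 380, so (1567/1187) = (380/1187)
factor out 2^2: 380 = 2^2·95; with 1187 mod 8 = 3, (2/1187) = -1; sign now +1; continue with (95/1187)
flip (95/1187) -> (1187/95): both odd, 95 mod 4 = 3, 1187 mod 4 = 3, so the flip contributes -1; sign now -1
(1187/95): 1187 mod 95 = 47, so (1187/95) = (47/95)
flip (47/95) -> (95/47): both odd, 47 mod 4 = 3, 95 mod 4 = 3, so the flip contributes -1; sign now +1
(95/47): 95 mod 47 = 1, so (95/47) = (1/47)
reached (1/47) = 1, so the symbol is +1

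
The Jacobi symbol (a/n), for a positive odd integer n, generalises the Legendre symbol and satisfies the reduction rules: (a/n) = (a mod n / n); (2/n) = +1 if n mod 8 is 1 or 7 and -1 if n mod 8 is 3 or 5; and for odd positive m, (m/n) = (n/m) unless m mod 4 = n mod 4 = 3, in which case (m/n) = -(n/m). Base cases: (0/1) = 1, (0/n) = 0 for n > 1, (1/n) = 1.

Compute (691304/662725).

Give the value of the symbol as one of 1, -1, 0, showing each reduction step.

(691304/662725) = (28579/662725)   [reduce mod 662725]
reciprocity: (28579/662725) = +1·(662725/28579) since 28579 mod 4 = 3, 662725 mod 4 = 1; sign now +1
(662725/28579) = (5408/28579)   [reduce mod 28579]
5408 = 2^5·169; (2/28579) = -1 since 28579 mod 8 = 3, so (5408/28579) = (-1)^5·(169/28579); sign now -1
reciprocity: (169/28579) = +1·(28579/169) since 169 mod 4 = 1, 28579 mod 4 = 3; sign now -1
(28579/169) = (18/169)   [reduce mod 169]
18 = 2^1·9; (2/169) = +1 since 169 mod 8 = 1, so (18/169) = (+1)^1·(9/169); sign now -1
reciprocity: (9/169) = +1·(169/9) since 9 mod 4 = 1, 169 mod 4 = 1; sign now -1
(169/9) = (7/9)   [reduce mod 9]
reciprocity: (7/9) = +1·(9/7) since 7 mod 4 = 3, 9 mod 4 = 1; sign now -1
(9/7) = (2/7)   [reduce mod 7]
2 = 2^1·1; (2/7) = +1 since 7 mod 8 = 7, so (2/7) = (+1)^1·(1/7); sign now -1
(1/7) = 1; final value = sign = -1

-1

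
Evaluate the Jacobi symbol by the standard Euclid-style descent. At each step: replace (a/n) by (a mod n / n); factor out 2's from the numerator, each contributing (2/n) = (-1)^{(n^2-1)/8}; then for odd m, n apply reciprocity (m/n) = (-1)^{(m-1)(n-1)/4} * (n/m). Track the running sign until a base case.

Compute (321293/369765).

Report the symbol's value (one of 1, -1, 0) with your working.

flip (321293/369765) -> (369765/321293): both odd, 321293 mod 4 = 1, 369765 mod 4 = 1, so the flip contributes +1; sign now +1
(369765/321293): 369765 mod 321293 = 48472, so (369765/321293) = (48472/321293)
factor out 2^3: 48472 = 2^3·6059; with 321293 mod 8 = 5, (2/321293) = -1; sign now -1; continue with (6059/321293)
flip (6059/321293) -> (321293/6059): both odd, 6059 mod 4 = 3, 321293 mod 4 = 1, so the flip contributes +1; sign now -1
(321293/6059): 321293 mod 6059 = 166, so (321293/6059) = (166/6059)
factor out 2^1: 166 = 2^1·83; with 6059 mod 8 = 3, (2/6059) = -1; sign now +1; continue with (83/6059)
flip (83/6059) -> (6059/83): both odd, 83 mod 4 = 3, 6059 mod 4 = 3, so the flip contributes -1; sign now -1
(6059/83): 6059 mod 83 = 0, so (6059/83) = (0/83)
reached (0/83); gcd(a, n) > 1, so (0/83) = 0 and the symbol is 0

0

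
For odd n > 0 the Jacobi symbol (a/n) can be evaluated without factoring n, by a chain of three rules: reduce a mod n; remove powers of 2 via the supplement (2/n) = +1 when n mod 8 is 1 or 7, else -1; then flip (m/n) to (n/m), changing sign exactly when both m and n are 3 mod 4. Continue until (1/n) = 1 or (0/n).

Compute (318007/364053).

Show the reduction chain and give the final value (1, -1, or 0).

flip (318007/364053) -> (364053/318007): both odd, 318007 mod 4 = 3, 364053 mod 4 = 1, so the flip contributes +1; sign now +1
(364053/318007): 364053 mod 318007 = 46046, so (364053/318007) = (46046/318007)
factor out 2^1: 46046 = 2^1·23023; with 318007 mod 8 = 7, (2/318007) = +1; sign now +1; continue with (23023/318007)
flip (23023/318007) -> (318007/23023): both odd, 23023 mod 4 = 3, 318007 mod 4 = 3, so the flip contributes -1; sign now -1
(318007/23023): 318007 mod 23023 = 18708, so (318007/23023) = (18708/23023)
factor out 2^2: 18708 = 2^2·4677; with 23023 mod 8 = 7, (2/23023) = +1; sign now -1; continue with (4677/23023)
flip (4677/23023) -> (23023/4677): both odd, 4677 mod 4 = 1, 23023 mod 4 = 3, so the flip contributes +1; sign now -1
(23023/4677): 23023 mod 4677 = 4315, so (23023/4677) = (4315/4677)
flip (4315/4677) -> (4677/4315): both odd, 4315 mod 4 = 3, 4677 mod 4 = 1, so the flip contributes +1; sign now -1
(4677/4315): 4677 mod 4315 = 362, so (4677/4315) = (362/4315)
factor out 2^1: 362 = 2^1·181; with 4315 mod 8 = 3, (2/4315) = -1; sign now +1; continue with (181/4315)
flip (181/4315) -> (4315/181): both odd, 181 mod 4 = 1, 4315 mod 4 = 3, so the flip contributes +1; sign now +1
(4315/181): 4315 mod 181 = 152, so (4315/181) = (152/181)
factor out 2^3: 152 = 2^3·19; with 181 mod 8 = 5, (2/181) = -1; sign now -1; continue with (19/181)
flip (19/181) -> (181/19): both odd, 19 mod 4 = 3, 181 mod 4 = 1, so the flip contributes +1; sign now -1
(181/19): 181 mod 19 = 10, so (181/19) = (10/19)
factor out 2^1: 10 = 2^1·5; with 19 mod 8 = 3, (2/19) = -1; sign now +1; continue with (5/19)
flip (5/19) -> (19/5): both odd, 5 mod 4 = 1, 19 mod 4 = 3, so the flip contributes +1; sign now +1
(19/5): 19 mod 5 = 4, so (19/5) = (4/5)
factor out 2^2: 4 = 2^2·1; with 5 mod 8 = 5, (2/5) = -1; sign now +1; continue with (1/5)
reached (1/5) = 1, so the symbol is +1

1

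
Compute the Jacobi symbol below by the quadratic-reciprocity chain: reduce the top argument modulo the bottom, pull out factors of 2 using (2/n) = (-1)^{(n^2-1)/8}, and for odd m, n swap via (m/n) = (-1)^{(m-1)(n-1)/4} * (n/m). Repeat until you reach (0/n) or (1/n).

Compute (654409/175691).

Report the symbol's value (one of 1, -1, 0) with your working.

(654409/175691) = (127336/175691)   [reduce mod 175691]
127336 = 2^3·15917; (2/175691) = -1 since 175691 mod 8 = 3, so (127336/175691) = (-1)^3·(15917/175691); sign now -1
reciprocity: (15917/175691) = +1·(175691/15917) since 15917 mod 4 = 1, 175691 mod 4 = 3; sign now -1
(175691/15917) = (604/15917)   [reduce mod 15917]
604 = 2^2·151; (2/15917) = -1 since 15917 mod 8 = 5, so (604/15917) = (-1)^2·(151/15917); sign now -1
reciprocity: (151/15917) = +1·(15917/151) since 151 mod 4 = 3, 15917 mod 4 = 1; sign now -1
(15917/151) = (62/151)   [reduce mod 151]
62 = 2^1·31; (2/151) = +1 since 151 mod 8 = 7, so (62/151) = (+1)^1·(31/151); sign now -1
reciprocity: (31/151) = -1·(151/31) since 31 mod 4 = 3, 151 mod 4 = 3; sign now +1
(151/31) = (27/31)   [reduce mod 31]
reciprocity: (27/31) = -1·(31/27) since 27 mod 4 = 3, 31 mod 4 = 3; sign now -1
(31/27) = (4/27)   [reduce mod 27]
4 = 2^2·1; (2/27) = -1 since 27 mod 8 = 3, so (4/27) = (-1)^2·(1/27); sign now -1
(1/27) = 1; final value = sign = -1

-1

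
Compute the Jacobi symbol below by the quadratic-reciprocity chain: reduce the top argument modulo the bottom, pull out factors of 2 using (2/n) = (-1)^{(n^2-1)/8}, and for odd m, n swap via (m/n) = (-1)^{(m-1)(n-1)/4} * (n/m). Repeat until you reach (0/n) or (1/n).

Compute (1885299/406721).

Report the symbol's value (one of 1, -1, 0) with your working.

(1885299/406721) = (258415/406721)   [reduce mod 406721]
reciprocity: (258415/406721) = +1·(406721/258415) since 258415 mod 4 = 3, 406721 mod 4 = 1; sign now +1
(406721/258415) = (148306/258415)   [reduce mod 258415]
148306 = 2^1·74153; (2/258415) = +1 since 258415 mod 8 = 7, so (148306/258415) = (+1)^1·(74153/258415); sign now +1
reciprocity: (74153/258415) = +1·(258415/74153) since 74153 mod 4 = 1, 258415 mod 4 = 3; sign now +1
(258415/74153) = (35956/74153)   [reduce mod 74153]
35956 = 2^2·8989; (2/74153) = +1 since 74153 mod 8 = 1, so (35956/74153) = (+1)^2·(8989/74153); sign now +1
reciprocity: (8989/74153) = +1·(74153/8989) since 8989 mod 4 = 1, 74153 mod 4 = 1; sign now +1
(74153/8989) = (2241/8989)   [reduce mod 8989]
reciprocity: (2241/8989) = +1·(8989/2241) since 2241 mod 4 = 1, 8989 mod 4 = 1; sign now +1
(8989/2241) = (25/2241)   [reduce mod 2241]
reciprocity: (25/2241) = +1·(2241/25) since 25 mod 4 = 1, 2241 mod 4 = 1; sign now +1
(2241/25) = (16/25)   [reduce mod 25]
16 = 2^4·1; (2/25) = +1 since 25 mod 8 = 1, so (16/25) = (+1)^4·(1/25); sign now +1
(1/25) = 1; final value = sign = +1

1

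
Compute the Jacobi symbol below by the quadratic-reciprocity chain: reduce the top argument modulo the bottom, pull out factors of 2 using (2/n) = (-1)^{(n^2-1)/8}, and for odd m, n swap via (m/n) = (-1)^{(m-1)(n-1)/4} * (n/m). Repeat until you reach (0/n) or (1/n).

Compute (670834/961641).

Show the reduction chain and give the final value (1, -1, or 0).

-1

factor out 2^1: 670834 = 2^1·335417; with 961641 mod 8 = 1, (2/961641) = +1; sign now +1; continue with (335417/961641)
flip (335417/961641) -> (961641/335417): both odd, 335417 mod 4 = 1, 961641 mod 4 = 1, so the flip contributes +1; sign now +1
(961641/335417): 961641 mod 335417 = 290807, so (961641/335417) = (290807/335417)
flip (290807/335417) -> (335417/290807): both odd, 290807 mod 4 = 3, 335417 mod 4 = 1, so the flip contributes +1; sign now +1
(335417/290807): 335417 mod 290807 = 44610, so (335417/290807) = (44610/290807)
factor out 2^1: 44610 = 2^1·22305; with 290807 mod 8 = 7, (2/290807) = +1; sign now +1; continue with (22305/290807)
flip (22305/290807) -> (290807/22305): both odd, 22305 mod 4 = 1, 290807 mod 4 = 3, so the flip contributes +1; sign now +1
(290807/22305): 290807 mod 22305 = 842, so (290807/22305) = (842/22305)
factor out 2^1: 842 = 2^1·421; with 22305 mod 8 = 1, (2/22305) = +1; sign now +1; continue with (421/22305)
flip (421/22305) -> (22305/421): both odd, 421 mod 4 = 1, 22305 mod 4 = 1, so the flip contributes +1; sign now +1
(22305/421): 22305 mod 421 = 413, so (22305/421) = (413/421)
flip (413/421) -> (421/413): both odd, 413 mod 4 = 1, 421 mod 4 = 1, so the flip contributes +1; sign now +1
(421/413): 421 mod 413 = 8, so (421/413) = (8/413)
factor out 2^3: 8 = 2^3·1; with 413 mod 8 = 5, (2/413) = -1; sign now -1; continue with (1/413)
reached (1/413) = 1, so the symbol is -1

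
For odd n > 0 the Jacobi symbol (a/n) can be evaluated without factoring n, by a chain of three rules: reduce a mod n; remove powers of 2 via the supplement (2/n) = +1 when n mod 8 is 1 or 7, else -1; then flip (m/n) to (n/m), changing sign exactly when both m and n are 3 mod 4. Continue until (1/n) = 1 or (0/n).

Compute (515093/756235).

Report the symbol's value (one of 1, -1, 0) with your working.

1

flip (515093/756235) -> (756235/515093): both odd, 515093 mod 4 = 1, 756235 mod 4 = 3, so the flip contributes +1; sign now +1
(756235/515093): 756235 mod 515093 = 241142, so (756235/515093) = (241142/515093)
factor out 2^1: 241142 = 2^1·120571; with 515093 mod 8 = 5, (2/515093) = -1; sign now -1; continue with (120571/515093)
flip (120571/515093) -> (515093/120571): both odd, 120571 mod 4 = 3, 515093 mod 4 = 1, so the flip contributes +1; sign now -1
(515093/120571): 515093 mod 120571 = 32809, so (515093/120571) = (32809/120571)
flip (32809/120571) -> (120571/32809): both odd, 32809 mod 4 = 1, 120571 mod 4 = 3, so the flip contributes +1; sign now -1
(120571/32809): 120571 mod 32809 = 22144, so (120571/32809) = (22144/32809)
factor out 2^7: 22144 = 2^7·173; with 32809 mod 8 = 1, (2/32809) = +1; sign now -1; continue with (173/32809)
flip (173/32809) -> (32809/173): both odd, 173 mod 4 = 1, 32809 mod 4 = 1, so the flip contributes +1; sign now -1
(32809/173): 32809 mod 173 = 112, so (32809/173) = (112/173)
factor out 2^4: 112 = 2^4·7; with 173 mod 8 = 5, (2/173) = -1; sign now -1; continue with (7/173)
flip (7/173) -> (173/7): both odd, 7 mod 4 = 3, 173 mod 4 = 1, so the flip contributes +1; sign now -1
(173/7): 173 mod 7 = 5, so (173/7) = (5/7)
flip (5/7) -> (7/5): both odd, 5 mod 4 = 1, 7 mod 4 = 3, so the flip contributes +1; sign now -1
(7/5): 7 mod 5 = 2, so (7/5) = (2/5)
factor out 2^1: 2 = 2^1·1; with 5 mod 8 = 5, (2/5) = -1; sign now +1; continue with (1/5)
reached (1/5) = 1, so the symbol is +1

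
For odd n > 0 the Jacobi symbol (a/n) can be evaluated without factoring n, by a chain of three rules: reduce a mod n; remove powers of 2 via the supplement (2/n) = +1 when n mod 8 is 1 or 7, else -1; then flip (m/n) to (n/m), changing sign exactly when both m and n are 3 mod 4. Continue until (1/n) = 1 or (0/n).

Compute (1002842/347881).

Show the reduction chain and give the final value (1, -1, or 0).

1

(1002842/347881): 1002842 mod 347881 = 307080, so (1002842/347881) = (307080/347881)
factor out 2^3: 307080 = 2^3·38385; with 347881 mod 8 = 1, (2/347881) = +1; sign now +1; continue with (38385/347881)
flip (38385/347881) -> (347881/38385): both odd, 38385 mod 4 = 1, 347881 mod 4 = 1, so the flip contributes +1; sign now +1
(347881/38385): 347881 mod 38385 = 2416, so (347881/38385) = (2416/38385)
factor out 2^4: 2416 = 2^4·151; with 38385 mod 8 = 1, (2/38385) = +1; sign now +1; continue with (151/38385)
flip (151/38385) -> (38385/151): both odd, 151 mod 4 = 3, 38385 mod 4 = 1, so the flip contributes +1; sign now +1
(38385/151): 38385 mod 151 = 31, so (38385/151) = (31/151)
flip (31/151) -> (151/31): both odd, 31 mod 4 = 3, 151 mod 4 = 3, so the flip contributes -1; sign now -1
(151/31): 151 mod 31 = 27, so (151/31) = (27/31)
flip (27/31) -> (31/27): both odd, 27 mod 4 = 3, 31 mod 4 = 3, so the flip contributes -1; sign now +1
(31/27): 31 mod 27 = 4, so (31/27) = (4/27)
factor out 2^2: 4 = 2^2·1; with 27 mod 8 = 3, (2/27) = -1; sign now +1; continue with (1/27)
reached (1/27) = 1, so the symbol is +1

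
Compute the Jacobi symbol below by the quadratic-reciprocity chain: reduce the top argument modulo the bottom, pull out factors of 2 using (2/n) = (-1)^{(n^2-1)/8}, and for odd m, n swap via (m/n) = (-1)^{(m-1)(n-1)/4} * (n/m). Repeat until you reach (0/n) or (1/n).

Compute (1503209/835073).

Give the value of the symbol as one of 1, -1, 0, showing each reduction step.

0

(1503209/835073): 1503209 mod 835073 = 668136, so (1503209/835073) = (668136/835073)
factor out 2^3: 668136 = 2^3·83517; with 835073 mod 8 = 1, (2/835073) = +1; sign now +1; continue with (83517/835073)
flip (83517/835073) -> (835073/83517): both odd, 83517 mod 4 = 1, 835073 mod 4 = 1, so the flip contributes +1; sign now +1
(835073/83517): 835073 mod 83517 = 83420, so (835073/83517) = (83420/83517)
factor out 2^2: 83420 = 2^2·20855; with 83517 mod 8 = 5, (2/83517) = -1; sign now +1; continue with (20855/83517)
flip (20855/83517) -> (83517/20855): both odd, 20855 mod 4 = 3, 83517 mod 4 = 1, so the flip contributes +1; sign now +1
(83517/20855): 83517 mod 20855 = 97, so (83517/20855) = (97/20855)
flip (97/20855) -> (20855/97): both odd, 97 mod 4 = 1, 20855 mod 4 = 3, so the flip contributes +1; sign now +1
(20855/97): 20855 mod 97 = 0, so (20855/97) = (0/97)
reached (0/97); gcd(a, n) > 1, so (0/97) = 0 and the symbol is 0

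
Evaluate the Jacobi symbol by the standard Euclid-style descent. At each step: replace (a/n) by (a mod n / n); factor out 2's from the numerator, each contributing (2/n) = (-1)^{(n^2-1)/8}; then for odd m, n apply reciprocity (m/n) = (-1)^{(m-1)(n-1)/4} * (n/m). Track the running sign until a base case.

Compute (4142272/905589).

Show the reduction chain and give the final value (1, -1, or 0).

(4142272/905589) = (519916/905589)   [reduce mod 905589]
519916 = 2^2·129979; (2/905589) = -1 since 905589 mod 8 = 5, so (519916/905589) = (-1)^2·(129979/905589); sign now +1
reciprocity: (129979/905589) = +1·(905589/129979) since 129979 mod 4 = 3, 905589 mod 4 = 1; sign now +1
(905589/129979) = (125715/129979)   [reduce mod 129979]
reciprocity: (125715/129979) = -1·(129979/125715) since 125715 mod 4 = 3, 129979 mod 4 = 3; sign now -1
(129979/125715) = (4264/125715)   [reduce mod 125715]
4264 = 2^3·533; (2/125715) = -1 since 125715 mod 8 = 3, so (4264/125715) = (-1)^3·(533/125715); sign now +1
reciprocity: (533/125715) = +1·(125715/533) since 533 mod 4 = 1, 125715 mod 4 = 3; sign now +1
(125715/533) = (460/533)   [reduce mod 533]
460 = 2^2·115; (2/533) = -1 since 533 mod 8 = 5, so (460/533) = (-1)^2·(115/533); sign now +1
reciprocity: (115/533) = +1·(533/115) since 115 mod 4 = 3, 533 mod 4 = 1; sign now +1
(533/115) = (73/115)   [reduce mod 115]
reciprocity: (73/115) = +1·(115/73) since 73 mod 4 = 1, 115 mod 4 = 3; sign now +1
(115/73) = (42/73)   [reduce mod 73]
42 = 2^1·21; (2/73) = +1 since 73 mod 8 = 1, so (42/73) = (+1)^1·(21/73); sign now +1
reciprocity: (21/73) = +1·(73/21) since 21 mod 4 = 1, 73 mod 4 = 1; sign now +1
(73/21) = (10/21)   [reduce mod 21]
10 = 2^1·5; (2/21) = -1 since 21 mod 8 = 5, so (10/21) = (-1)^1·(5/21); sign now -1
reciprocity: (5/21) = +1·(21/5) since 5 mod 4 = 1, 21 mod 4 = 1; sign now -1
(21/5) = (1/5)   [reduce mod 5]
(1/5) = 1; final value = sign = -1

-1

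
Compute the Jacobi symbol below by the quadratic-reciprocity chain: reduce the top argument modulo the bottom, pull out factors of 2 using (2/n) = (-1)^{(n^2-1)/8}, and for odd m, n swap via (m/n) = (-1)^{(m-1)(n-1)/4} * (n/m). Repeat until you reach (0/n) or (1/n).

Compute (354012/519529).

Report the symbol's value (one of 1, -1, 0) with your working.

factor out 2^2: 354012 = 2^2·88503; with 519529 mod 8 = 1, (2/519529) = +1; sign now +1; continue with (88503/519529)
flip (88503/519529) -> (519529/88503): both odd, 88503 mod 4 = 3, 519529 mod 4 = 1, so the flip contributes +1; sign now +1
(519529/88503): 519529 mod 88503 = 77014, so (519529/88503) = (77014/88503)
factor out 2^1: 77014 = 2^1·38507; with 88503 mod 8 = 7, (2/88503) = +1; sign now +1; continue with (38507/88503)
flip (38507/88503) -> (88503/38507): both odd, 38507 mod 4 = 3, 88503 mod 4 = 3, so the flip contributes -1; sign now -1
(88503/38507): 88503 mod 38507 = 11489, so (88503/38507) = (11489/38507)
flip (11489/38507) -> (38507/11489): both odd, 11489 mod 4 = 1, 38507 mod 4 = 3, so the flip contributes +1; sign now -1
(38507/11489): 38507 mod 11489 = 4040, so (38507/11489) = (4040/11489)
factor out 2^3: 4040 = 2^3·505; with 11489 mod 8 = 1, (2/11489) = +1; sign now -1; continue with (505/11489)
flip (505/11489) -> (11489/505): both odd, 505 mod 4 = 1, 11489 mod 4 = 1, so the flip contributes +1; sign now -1
(11489/505): 11489 mod 505 = 379, so (11489/505) = (379/505)
flip (379/505) -> (505/379): both odd, 379 mod 4 = 3, 505 mod 4 = 1, so the flip contributes +1; sign now -1
(505/379): 505 mod 379 = 126, so (505/379) = (126/379)
factor out 2^1: 126 = 2^1·63; with 379 mod 8 = 3, (2/379) = -1; sign now +1; continue with (63/379)
flip (63/379) -> (379/63): both odd, 63 mod 4 = 3, 379 mod 4 = 3, so the flip contributes -1; sign now -1
(379/63): 379 mod 63 = 1, so (379/63) = (1/63)
reached (1/63) = 1, so the symbol is -1

-1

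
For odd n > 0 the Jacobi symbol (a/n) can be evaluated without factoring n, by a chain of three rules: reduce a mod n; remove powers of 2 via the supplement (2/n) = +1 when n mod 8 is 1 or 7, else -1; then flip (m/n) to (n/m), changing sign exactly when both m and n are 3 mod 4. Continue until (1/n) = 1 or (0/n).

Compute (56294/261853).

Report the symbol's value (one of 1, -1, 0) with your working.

1

56294 = 2^1·28147; (2/261853) = -1 since 261853 mod 8 = 5, so (56294/261853) = (-1)^1·(28147/261853); sign now -1
reciprocity: (28147/261853) = +1·(261853/28147) since 28147 mod 4 = 3, 261853 mod 4 = 1; sign now -1
(261853/28147) = (8530/28147)   [reduce mod 28147]
8530 = 2^1·4265; (2/28147) = -1 since 28147 mod 8 = 3, so (8530/28147) = (-1)^1·(4265/28147); sign now +1
reciprocity: (4265/28147) = +1·(28147/4265) since 4265 mod 4 = 1, 28147 mod 4 = 3; sign now +1
(28147/4265) = (2557/4265)   [reduce mod 4265]
reciprocity: (2557/4265) = +1·(4265/2557) since 2557 mod 4 = 1, 4265 mod 4 = 1; sign now +1
(4265/2557) = (1708/2557)   [reduce mod 2557]
1708 = 2^2·427; (2/2557) = -1 since 2557 mod 8 = 5, so (1708/2557) = (-1)^2·(427/2557); sign now +1
reciprocity: (427/2557) = +1·(2557/427) since 427 mod 4 = 3, 2557 mod 4 = 1; sign now +1
(2557/427) = (422/427)   [reduce mod 427]
422 = 2^1·211; (2/427) = -1 since 427 mod 8 = 3, so (422/427) = (-1)^1·(211/427); sign now -1
reciprocity: (211/427) = -1·(427/211) since 211 mod 4 = 3, 427 mod 4 = 3; sign now +1
(427/211) = (5/211)   [reduce mod 211]
reciprocity: (5/211) = +1·(211/5) since 5 mod 4 = 1, 211 mod 4 = 3; sign now +1
(211/5) = (1/5)   [reduce mod 5]
(1/5) = 1; final value = sign = +1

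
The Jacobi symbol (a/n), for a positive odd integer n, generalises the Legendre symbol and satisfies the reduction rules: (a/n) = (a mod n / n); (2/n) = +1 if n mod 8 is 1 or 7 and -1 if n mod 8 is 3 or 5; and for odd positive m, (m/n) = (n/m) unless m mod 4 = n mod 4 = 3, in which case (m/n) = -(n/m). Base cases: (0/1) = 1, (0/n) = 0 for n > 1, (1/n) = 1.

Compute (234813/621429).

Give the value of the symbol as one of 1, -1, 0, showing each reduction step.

0

flip (234813/621429) -> (621429/234813): both odd, 234813 mod 4 = 1, 621429 mod 4 = 1, so the flip contributes +1; sign now +1
(621429/234813): 621429 mod 234813 = 151803, so (621429/234813) = (151803/234813)
flip (151803/234813) -> (234813/151803): both odd, 151803 mod 4 = 3, 234813 mod 4 = 1, so the flip contributes +1; sign now +1
(234813/151803): 234813 mod 151803 = 83010, so (234813/151803) = (83010/151803)
factor out 2^1: 83010 = 2^1·41505; with 151803 mod 8 = 3, (2/151803) = -1; sign now -1; continue with (41505/151803)
flip (41505/151803) -> (151803/41505): both odd, 41505 mod 4 = 1, 151803 mod 4 = 3, so the flip contributes +1; sign now -1
(151803/41505): 151803 mod 41505 = 27288, so (151803/41505) = (27288/41505)
factor out 2^3: 27288 = 2^3·3411; with 41505 mod 8 = 1, (2/41505) = +1; sign now -1; continue with (3411/41505)
flip (3411/41505) -> (41505/3411): both odd, 3411 mod 4 = 3, 41505 mod 4 = 1, so the flip contributes +1; sign now -1
(41505/3411): 41505 mod 3411 = 573, so (41505/3411) = (573/3411)
flip (573/3411) -> (3411/573): both odd, 573 mod 4 = 1, 3411 mod 4 = 3, so the flip contributes +1; sign now -1
(3411/573): 3411 mod 573 = 546, so (3411/573) = (546/573)
factor out 2^1: 546 = 2^1·273; with 573 mod 8 = 5, (2/573) = -1; sign now +1; continue with (273/573)
flip (273/573) -> (573/273): both odd, 273 mod 4 = 1, 573 mod 4 = 1, so the flip contributes +1; sign now +1
(573/273): 573 mod 273 = 27, so (573/273) = (27/273)
flip (27/273) -> (273/27): both odd, 27 mod 4 = 3, 273 mod 4 = 1, so the flip contributes +1; sign now +1
(273/27): 273 mod 27 = 3, so (273/27) = (3/27)
flip (3/27) -> (27/3): both odd, 3 mod 4 = 3, 27 mod 4 = 3, so the flip contributes -1; sign now -1
(27/3): 27 mod 3 = 0, so (27/3) = (0/3)
reached (0/3); gcd(a, n) > 1, so (0/3) = 0 and the symbol is 0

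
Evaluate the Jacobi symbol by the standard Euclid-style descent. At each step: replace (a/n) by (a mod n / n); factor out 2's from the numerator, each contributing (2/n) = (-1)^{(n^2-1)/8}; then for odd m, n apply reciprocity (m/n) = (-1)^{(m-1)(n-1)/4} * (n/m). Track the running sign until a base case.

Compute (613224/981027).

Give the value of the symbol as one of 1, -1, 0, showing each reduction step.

factor out 2^3: 613224 = 2^3·76653; with 981027 mod 8 = 3, (2/981027) = -1; sign now -1; continue with (76653/981027)
flip (76653/981027) -> (981027/76653): both odd, 76653 mod 4 = 1, 981027 mod 4 = 3, so the flip contributes +1; sign now -1
(981027/76653): 981027 mod 76653 = 61191, so (981027/76653) = (61191/76653)
flip (61191/76653) -> (76653/61191): both odd, 61191 mod 4 = 3, 76653 mod 4 = 1, so the flip contributes +1; sign now -1
(76653/61191): 76653 mod 61191 = 15462, so (76653/61191) = (15462/61191)
factor out 2^1: 15462 = 2^1·7731; with 61191 mod 8 = 7, (2/61191) = +1; sign now -1; continue with (7731/61191)
flip (7731/61191) -> (61191/7731): both odd, 7731 mod 4 = 3, 61191 mod 4 = 3, so the flip contributes -1; sign now +1
(61191/7731): 61191 mod 7731 = 7074, so (61191/7731) = (7074/7731)
factor out 2^1: 7074 = 2^1·3537; with 7731 mod 8 = 3, (2/7731) = -1; sign now -1; continue with (3537/7731)
flip (3537/7731) -> (7731/3537): both odd, 3537 mod 4 = 1, 7731 mod 4 = 3, so the flip contributes +1; sign now -1
(7731/3537): 7731 mod 3537 = 657, so (7731/3537) = (657/3537)
flip (657/3537) -> (3537/657): both odd, 657 mod 4 = 1, 3537 mod 4 = 1, so the flip contributes +1; sign now -1
(3537/657): 3537 mod 657 = 252, so (3537/657) = (252/657)
factor out 2^2: 252 = 2^2·63; with 657 mod 8 = 1, (2/657) = +1; sign now -1; continue with (63/657)
flip (63/657) -> (657/63): both odd, 63 mod 4 = 3, 657 mod 4 = 1, so the flip contributes +1; sign now -1
(657/63): 657 mod 63 = 27, so (657/63) = (27/63)
flip (27/63) -> (63/27): both odd, 27 mod 4 = 3, 63 mod 4 = 3, so the flip contributes -1; sign now +1
(63/27): 63 mod 27 = 9, so (63/27) = (9/27)
flip (9/27) -> (27/9): both odd, 9 mod 4 = 1, 27 mod 4 = 3, so the flip contributes +1; sign now +1
(27/9): 27 mod 9 = 0, so (27/9) = (0/9)
reached (0/9); gcd(a, n) > 1, so (0/9) = 0 and the symbol is 0

0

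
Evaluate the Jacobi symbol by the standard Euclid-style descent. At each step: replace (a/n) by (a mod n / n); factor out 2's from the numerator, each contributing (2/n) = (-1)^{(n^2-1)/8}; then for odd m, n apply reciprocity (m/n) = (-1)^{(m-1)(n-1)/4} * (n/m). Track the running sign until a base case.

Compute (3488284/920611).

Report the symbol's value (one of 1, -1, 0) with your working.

-1

(3488284/920611): 3488284 mod 920611 = 726451, so (3488284/920611) = (726451/920611)
flip (726451/920611) -> (920611/726451): both odd, 726451 mod 4 = 3, 920611 mod 4 = 3, so the flip contributes -1; sign now -1
(920611/726451): 920611 mod 726451 = 194160, so (920611/726451) = (194160/726451)
factor out 2^4: 194160 = 2^4·12135; with 726451 mod 8 = 3, (2/726451) = -1; sign now -1; continue with (12135/726451)
flip (12135/726451) -> (726451/12135): both odd, 12135 mod 4 = 3, 726451 mod 4 = 3, so the flip contributes -1; sign now +1
(726451/12135): 726451 mod 12135 = 10486, so (726451/12135) = (10486/12135)
factor out 2^1: 10486 = 2^1·5243; with 12135 mod 8 = 7, (2/12135) = +1; sign now +1; continue with (5243/12135)
flip (5243/12135) -> (12135/5243): both odd, 5243 mod 4 = 3, 12135 mod 4 = 3, so the flip contributes -1; sign now -1
(12135/5243): 12135 mod 5243 = 1649, so (12135/5243) = (1649/5243)
flip (1649/5243) -> (5243/1649): both odd, 1649 mod 4 = 1, 5243 mod 4 = 3, so the flip contributes +1; sign now -1
(5243/1649): 5243 mod 1649 = 296, so (5243/1649) = (296/1649)
factor out 2^3: 296 = 2^3·37; with 1649 mod 8 = 1, (2/1649) = +1; sign now -1; continue with (37/1649)
flip (37/1649) -> (1649/37): both odd, 37 mod 4 = 1, 1649 mod 4 = 1, so the flip contributes +1; sign now -1
(1649/37): 1649 mod 37 = 21, so (1649/37) = (21/37)
flip (21/37) -> (37/21): both odd, 21 mod 4 = 1, 37 mod 4 = 1, so the flip contributes +1; sign now -1
(37/21): 37 mod 21 = 16, so (37/21) = (16/21)
factor out 2^4: 16 = 2^4·1; with 21 mod 8 = 5, (2/21) = -1; sign now -1; continue with (1/21)
reached (1/21) = 1, so the symbol is -1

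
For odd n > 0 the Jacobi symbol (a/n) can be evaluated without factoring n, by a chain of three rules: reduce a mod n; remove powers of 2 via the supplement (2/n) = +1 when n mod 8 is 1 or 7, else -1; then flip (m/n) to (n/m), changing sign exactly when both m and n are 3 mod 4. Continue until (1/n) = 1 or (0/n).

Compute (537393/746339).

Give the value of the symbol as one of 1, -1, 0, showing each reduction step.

-1

flip (537393/746339) -> (746339/537393): both odd, 537393 mod 4 = 1, 746339 mod 4 = 3, so the flip contributes +1; sign now +1
(746339/537393): 746339 mod 537393 = 208946, so (746339/537393) = (208946/537393)
factor out 2^1: 208946 = 2^1·104473; with 537393 mod 8 = 1, (2/537393) = +1; sign now +1; continue with (104473/537393)
flip (104473/537393) -> (537393/104473): both odd, 104473 mod 4 = 1, 537393 mod 4 = 1, so the flip contributes +1; sign now +1
(537393/104473): 537393 mod 104473 = 15028, so (537393/104473) = (15028/104473)
factor out 2^2: 15028 = 2^2·3757; with 104473 mod 8 = 1, (2/104473) = +1; sign now +1; continue with (3757/104473)
flip (3757/104473) -> (104473/3757): both odd, 3757 mod 4 = 1, 104473 mod 4 = 1, so the flip contributes +1; sign now +1
(104473/3757): 104473 mod 3757 = 3034, so (104473/3757) = (3034/3757)
factor out 2^1: 3034 = 2^1·1517; with 3757 mod 8 = 5, (2/3757) = -1; sign now -1; continue with (1517/3757)
flip (1517/3757) -> (3757/1517): both odd, 1517 mod 4 = 1, 3757 mod 4 = 1, so the flip contributes +1; sign now -1
(3757/1517): 3757 mod 1517 = 723, so (3757/1517) = (723/1517)
flip (723/1517) -> (1517/723): both odd, 723 mod 4 = 3, 1517 mod 4 = 1, so the flip contributes +1; sign now -1
(1517/723): 1517 mod 723 = 71, so (1517/723) = (71/723)
flip (71/723) -> (723/71): both odd, 71 mod 4 = 3, 723 mod 4 = 3, so the flip contributes -1; sign now +1
(723/71): 723 mod 71 = 13, so (723/71) = (13/71)
flip (13/71) -> (71/13): both odd, 13 mod 4 = 1, 71 mod 4 = 3, so the flip contributes +1; sign now +1
(71/13): 71 mod 13 = 6, so (71/13) = (6/13)
factor out 2^1: 6 = 2^1·3; with 13 mod 8 = 5, (2/13) = -1; sign now -1; continue with (3/13)
flip (3/13) -> (13/3): both odd, 3 mod 4 = 3, 13 mod 4 = 1, so the flip contributes +1; sign now -1
(13/3): 13 mod 3 = 1, so (13/3) = (1/3)
reached (1/3) = 1, so the symbol is -1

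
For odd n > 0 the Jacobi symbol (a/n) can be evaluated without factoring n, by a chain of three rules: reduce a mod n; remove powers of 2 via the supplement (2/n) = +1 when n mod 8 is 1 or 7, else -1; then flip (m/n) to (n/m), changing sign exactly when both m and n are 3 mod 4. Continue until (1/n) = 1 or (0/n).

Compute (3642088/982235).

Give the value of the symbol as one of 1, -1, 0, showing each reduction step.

(3642088/982235): 3642088 mod 982235 = 695383, so (3642088/982235) = (695383/982235)
flip (695383/982235) -> (982235/695383): both odd, 695383 mod 4 = 3, 982235 mod 4 = 3, so the flip contributes -1; sign now -1
(982235/695383): 982235 mod 695383 = 286852, so (982235/695383) = (286852/695383)
factor out 2^2: 286852 = 2^2·71713; with 695383 mod 8 = 7, (2/695383) = +1; sign now -1; continue with (71713/695383)
flip (71713/695383) -> (695383/71713): both odd, 71713 mod 4 = 1, 695383 mod 4 = 3, so the flip contributes +1; sign now -1
(695383/71713): 695383 mod 71713 = 49966, so (695383/71713) = (49966/71713)
factor out 2^1: 49966 = 2^1·24983; with 71713 mod 8 = 1, (2/71713) = +1; sign now -1; continue with (24983/71713)
flip (24983/71713) -> (71713/24983): both odd, 24983 mod 4 = 3, 71713 mod 4 = 1, so the flip contributes +1; sign now -1
(71713/24983): 71713 mod 24983 = 21747, so (71713/24983) = (21747/24983)
flip (21747/24983) -> (24983/21747): both odd, 21747 mod 4 = 3, 24983 mod 4 = 3, so the flip contributes -1; sign now +1
(24983/21747): 24983 mod 21747 = 3236, so (24983/21747) = (3236/21747)
factor out 2^2: 3236 = 2^2·809; with 21747 mod 8 = 3, (2/21747) = -1; sign now +1; continue with (809/21747)
flip (809/21747) -> (21747/809): both odd, 809 mod 4 = 1, 21747 mod 4 = 3, so the flip contributes +1; sign now +1
(21747/809): 21747 mod 809 = 713, so (21747/809) = (713/809)
flip (713/809) -> (809/713): both odd, 713 mod 4 = 1, 809 mod 4 = 1, so the flip contributes +1; sign now +1
(809/713): 809 mod 713 = 96, so (809/713) = (96/713)
factor out 2^5: 96 = 2^5·3; with 713 mod 8 = 1, (2/713) = +1; sign now +1; continue with (3/713)
flip (3/713) -> (713/3): both odd, 3 mod 4 = 3, 713 mod 4 = 1, so the flip contributes +1; sign now +1
(713/3): 713 mod 3 = 2, so (713/3) = (2/3)
factor out 2^1: 2 = 2^1·1; with 3 mod 8 = 3, (2/3) = -1; sign now -1; continue with (1/3)
reached (1/3) = 1, so the symbol is -1

-1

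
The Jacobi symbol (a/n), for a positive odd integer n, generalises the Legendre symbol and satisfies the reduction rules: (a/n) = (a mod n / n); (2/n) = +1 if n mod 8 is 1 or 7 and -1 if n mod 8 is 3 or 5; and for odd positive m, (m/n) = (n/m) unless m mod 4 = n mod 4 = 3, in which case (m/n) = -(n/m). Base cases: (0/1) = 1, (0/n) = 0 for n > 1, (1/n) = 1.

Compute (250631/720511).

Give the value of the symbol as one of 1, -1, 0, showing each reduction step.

reciprocity: (250631/720511) = -1·(720511/250631) since 250631 mod 4 = 3, 720511 mod 4 = 3; sign now -1
(720511/250631) = (219249/250631)   [reduce mod 250631]
reciprocity: (219249/250631) = +1·(250631/219249) since 219249 mod 4 = 1, 250631 mod 4 = 3; sign now -1
(250631/219249) = (31382/219249)   [reduce mod 219249]
31382 = 2^1·15691; (2/219249) = +1 since 219249 mod 8 = 1, so (31382/219249) = (+1)^1·(15691/219249); sign now -1
reciprocity: (15691/219249) = +1·(219249/15691) since 15691 mod 4 = 3, 219249 mod 4 = 1; sign now -1
(219249/15691) = (15266/15691)   [reduce mod 15691]
15266 = 2^1·7633; (2/15691) = -1 since 15691 mod 8 = 3, so (15266/15691) = (-1)^1·(7633/15691); sign now +1
reciprocity: (7633/15691) = +1·(15691/7633) since 7633 mod 4 = 1, 15691 mod 4 = 3; sign now +1
(15691/7633) = (425/7633)   [reduce mod 7633]
reciprocity: (425/7633) = +1·(7633/425) since 425 mod 4 = 1, 7633 mod 4 = 1; sign now +1
(7633/425) = (408/425)   [reduce mod 425]
408 = 2^3·51; (2/425) = +1 since 425 mod 8 = 1, so (408/425) = (+1)^3·(51/425); sign now +1
reciprocity: (51/425) = +1·(425/51) since 51 mod 4 = 3, 425 mod 4 = 1; sign now +1
(425/51) = (17/51)   [reduce mod 51]
reciprocity: (17/51) = +1·(51/17) since 17 mod 4 = 1, 51 mod 4 = 3; sign now +1
(51/17) = (0/17)   [reduce mod 17]
(0/17) = 0   [gcd(a, n) > 1]; final value = 0

0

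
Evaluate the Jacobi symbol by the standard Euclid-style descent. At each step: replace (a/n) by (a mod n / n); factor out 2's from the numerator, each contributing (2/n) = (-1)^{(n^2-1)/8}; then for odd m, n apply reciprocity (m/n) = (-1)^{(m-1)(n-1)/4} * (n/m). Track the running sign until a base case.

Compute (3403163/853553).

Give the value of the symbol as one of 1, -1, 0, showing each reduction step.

(3403163/853553): 3403163 mod 853553 = 842504, so (3403163/853553) = (842504/853553)
factor out 2^3: 842504 = 2^3·105313; with 853553 mod 8 = 1, (2/853553) = +1; sign now +1; continue with (105313/853553)
flip (105313/853553) -> (853553/105313): both odd, 105313 mod 4 = 1, 853553 mod 4 = 1, so the flip contributes +1; sign now +1
(853553/105313): 853553 mod 105313 = 11049, so (853553/105313) = (11049/105313)
flip (11049/105313) -> (105313/11049): both odd, 11049 mod 4 = 1, 105313 mod 4 = 1, so the flip contributes +1; sign now +1
(105313/11049): 105313 mod 11049 = 5872, so (105313/11049) = (5872/11049)
factor out 2^4: 5872 = 2^4·367; with 11049 mod 8 = 1, (2/11049) = +1; sign now +1; continue with (367/11049)
flip (367/11049) -> (11049/367): both odd, 367 mod 4 = 3, 11049 mod 4 = 1, so the flip contributes +1; sign now +1
(11049/367): 11049 mod 367 = 39, so (11049/367) = (39/367)
flip (39/367) -> (367/39): both odd, 39 mod 4 = 3, 367 mod 4 = 3, so the flip contributes -1; sign now -1
(367/39): 367 mod 39 = 16, so (367/39) = (16/39)
factor out 2^4: 16 = 2^4·1; with 39 mod 8 = 7, (2/39) = +1; sign now -1; continue with (1/39)
reached (1/39) = 1, so the symbol is -1

-1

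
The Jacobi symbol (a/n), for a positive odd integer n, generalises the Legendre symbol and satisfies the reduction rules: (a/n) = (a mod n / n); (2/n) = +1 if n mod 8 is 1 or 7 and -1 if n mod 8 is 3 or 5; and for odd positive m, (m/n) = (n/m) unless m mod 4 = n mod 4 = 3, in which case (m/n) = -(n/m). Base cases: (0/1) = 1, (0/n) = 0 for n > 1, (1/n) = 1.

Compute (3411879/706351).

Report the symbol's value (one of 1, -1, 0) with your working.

-1

(3411879/706351) = (586475/706351)   [reduce mod 706351]
reciprocity: (586475/706351) = -1·(706351/586475) since 586475 mod 4 = 3, 706351 mod 4 = 3; sign now -1
(706351/586475) = (119876/586475)   [reduce mod 586475]
119876 = 2^2·29969; (2/586475) = -1 since 586475 mod 8 = 3, so (119876/586475) = (-1)^2·(29969/586475); sign now -1
reciprocity: (29969/586475) = +1·(586475/29969) since 29969 mod 4 = 1, 586475 mod 4 = 3; sign now -1
(586475/29969) = (17064/29969)   [reduce mod 29969]
17064 = 2^3·2133; (2/29969) = +1 since 29969 mod 8 = 1, so (17064/29969) = (+1)^3·(2133/29969); sign now -1
reciprocity: (2133/29969) = +1·(29969/2133) since 2133 mod 4 = 1, 29969 mod 4 = 1; sign now -1
(29969/2133) = (107/2133)   [reduce mod 2133]
reciprocity: (107/2133) = +1·(2133/107) since 107 mod 4 = 3, 2133 mod 4 = 1; sign now -1
(2133/107) = (100/107)   [reduce mod 107]
100 = 2^2·25; (2/107) = -1 since 107 mod 8 = 3, so (100/107) = (-1)^2·(25/107); sign now -1
reciprocity: (25/107) = +1·(107/25) since 25 mod 4 = 1, 107 mod 4 = 3; sign now -1
(107/25) = (7/25)   [reduce mod 25]
reciprocity: (7/25) = +1·(25/7) since 7 mod 4 = 3, 25 mod 4 = 1; sign now -1
(25/7) = (4/7)   [reduce mod 7]
4 = 2^2·1; (2/7) = +1 since 7 mod 8 = 7, so (4/7) = (+1)^2·(1/7); sign now -1
(1/7) = 1; final value = sign = -1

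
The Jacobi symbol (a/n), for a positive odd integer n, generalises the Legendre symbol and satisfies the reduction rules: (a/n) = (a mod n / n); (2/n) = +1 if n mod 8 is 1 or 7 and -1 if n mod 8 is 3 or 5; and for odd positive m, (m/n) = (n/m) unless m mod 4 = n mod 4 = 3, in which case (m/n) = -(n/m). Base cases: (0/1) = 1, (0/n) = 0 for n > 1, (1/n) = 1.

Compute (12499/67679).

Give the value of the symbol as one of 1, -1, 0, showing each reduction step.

reciprocity: (12499/67679) = -1·(67679/12499) since 12499 mod 4 = 3, 67679 mod 4 = 3; sign now -1
(67679/12499) = (5184/12499)   [reduce mod 12499]
5184 = 2^6·81; (2/12499) = -1 since 12499 mod 8 = 3, so (5184/12499) = (-1)^6·(81/12499); sign now -1
reciprocity: (81/12499) = +1·(12499/81) since 81 mod 4 = 1, 12499 mod 4 = 3; sign now -1
(12499/81) = (25/81)   [reduce mod 81]
reciprocity: (25/81) = +1·(81/25) since 25 mod 4 = 1, 81 mod 4 = 1; sign now -1
(81/25) = (6/25)   [reduce mod 25]
6 = 2^1·3; (2/25) = +1 since 25 mod 8 = 1, so (6/25) = (+1)^1·(3/25); sign now -1
reciprocity: (3/25) = +1·(25/3) since 3 mod 4 = 3, 25 mod 4 = 1; sign now -1
(25/3) = (1/3)   [reduce mod 3]
(1/3) = 1; final value = sign = -1

-1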